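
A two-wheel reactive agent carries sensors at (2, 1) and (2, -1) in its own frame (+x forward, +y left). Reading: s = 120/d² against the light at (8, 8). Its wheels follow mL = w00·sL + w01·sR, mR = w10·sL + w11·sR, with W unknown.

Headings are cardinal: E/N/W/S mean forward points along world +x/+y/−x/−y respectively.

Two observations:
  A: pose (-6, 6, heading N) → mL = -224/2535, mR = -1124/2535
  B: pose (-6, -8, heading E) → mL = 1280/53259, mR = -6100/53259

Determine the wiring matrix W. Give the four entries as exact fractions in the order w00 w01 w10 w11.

obs A: pose=(-6,6,N) → sL=8/15, sR=120/169, mL=-224/2535, mR=-1124/2535
obs B: pose=(-6,-8,E) → sL=40/123, sR=120/433, mL=1280/53259, mR=-6100/53259
sensor matrix S = [[8/15, 120/169], [40/123, 120/433]]; det S = -249344/3000257
solve [mL_A; mL_B] = S·[w00; w01] and [mR_A; mR_B] = S·[w10; w11]:
  w00 = 1/2, w01 = -1/2, w10 = 1/2, w11 = -1

1/2 -1/2 1/2 -1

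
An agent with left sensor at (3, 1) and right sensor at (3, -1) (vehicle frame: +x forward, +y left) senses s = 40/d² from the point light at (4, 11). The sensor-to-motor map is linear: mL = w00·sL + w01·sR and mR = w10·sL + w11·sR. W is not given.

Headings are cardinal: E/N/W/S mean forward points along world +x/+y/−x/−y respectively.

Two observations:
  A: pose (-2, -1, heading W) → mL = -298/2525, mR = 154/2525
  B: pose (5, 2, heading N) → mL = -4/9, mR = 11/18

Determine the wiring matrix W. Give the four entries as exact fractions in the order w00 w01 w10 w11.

obs A: pose=(-2,-1,W) → sL=4/25, sR=20/101, mL=-298/2525, mR=154/2525
obs B: pose=(5,2,N) → sL=10/9, sR=1, mL=-4/9, mR=11/18
sensor matrix S = [[4/25, 20/101], [10/9, 1]]; det S = -1364/22725
solve [mL_A; mL_B] = S·[w00; w01] and [mR_A; mR_B] = S·[w10; w11]:
  w00 = 1/2, w01 = -1, w10 = 1, w11 = -1/2

1/2 -1 1 -1/2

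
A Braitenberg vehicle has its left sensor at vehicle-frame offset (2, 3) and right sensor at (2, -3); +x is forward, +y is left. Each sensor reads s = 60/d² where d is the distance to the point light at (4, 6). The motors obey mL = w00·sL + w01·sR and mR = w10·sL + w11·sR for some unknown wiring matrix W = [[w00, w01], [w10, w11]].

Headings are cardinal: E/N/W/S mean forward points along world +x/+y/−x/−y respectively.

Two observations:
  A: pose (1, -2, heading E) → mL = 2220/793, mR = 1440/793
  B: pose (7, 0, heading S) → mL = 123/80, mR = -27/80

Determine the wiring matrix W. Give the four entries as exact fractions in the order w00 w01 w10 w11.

1 1 1 -1

obs A: pose=(1,-2,E) → sL=30/13, sR=30/61, mL=2220/793, mR=1440/793
obs B: pose=(7,0,S) → sL=3/5, sR=15/16, mL=123/80, mR=-27/80
sensor matrix S = [[30/13, 30/61], [3/5, 15/16]]; det S = 11853/6344
solve [mL_A; mL_B] = S·[w00; w01] and [mR_A; mR_B] = S·[w10; w11]:
  w00 = 1, w01 = 1, w10 = 1, w11 = -1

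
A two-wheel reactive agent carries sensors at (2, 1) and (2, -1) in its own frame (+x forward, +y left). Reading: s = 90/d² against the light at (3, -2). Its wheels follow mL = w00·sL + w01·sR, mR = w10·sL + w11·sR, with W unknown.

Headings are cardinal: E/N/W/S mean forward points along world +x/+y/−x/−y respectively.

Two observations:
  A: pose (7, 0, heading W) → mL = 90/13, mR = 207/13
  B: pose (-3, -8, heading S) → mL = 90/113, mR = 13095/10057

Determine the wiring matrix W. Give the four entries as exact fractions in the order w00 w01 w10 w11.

0 1 1/2 1

obs A: pose=(7,0,W) → sL=18, sR=90/13, mL=90/13, mR=207/13
obs B: pose=(-3,-8,S) → sL=90/89, sR=90/113, mL=90/113, mR=13095/10057
sensor matrix S = [[18, 90/13], [90/89, 90/113]]; det S = 959040/130741
solve [mL_A; mL_B] = S·[w00; w01] and [mR_A; mR_B] = S·[w10; w11]:
  w00 = 0, w01 = 1, w10 = 1/2, w11 = 1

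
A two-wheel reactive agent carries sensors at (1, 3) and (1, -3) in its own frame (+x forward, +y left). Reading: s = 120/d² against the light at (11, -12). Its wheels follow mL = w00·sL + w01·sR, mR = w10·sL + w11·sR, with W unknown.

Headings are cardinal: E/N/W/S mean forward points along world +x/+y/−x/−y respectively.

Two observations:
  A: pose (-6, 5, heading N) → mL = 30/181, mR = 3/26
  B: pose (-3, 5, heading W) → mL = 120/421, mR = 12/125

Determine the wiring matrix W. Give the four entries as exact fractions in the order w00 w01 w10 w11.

obs A: pose=(-6,5,N) → sL=30/181, sR=3/13, mL=30/181, mR=3/26
obs B: pose=(-3,5,W) → sL=120/421, sR=24/125, mL=120/421, mR=12/125
sensor matrix S = [[30/181, 3/13], [120/421, 24/125]]; det S = -840888/24765325
solve [mL_A; mL_B] = S·[w00; w01] and [mR_A; mR_B] = S·[w10; w11]:
  w00 = 1, w01 = 0, w10 = 0, w11 = 1/2

1 0 0 1/2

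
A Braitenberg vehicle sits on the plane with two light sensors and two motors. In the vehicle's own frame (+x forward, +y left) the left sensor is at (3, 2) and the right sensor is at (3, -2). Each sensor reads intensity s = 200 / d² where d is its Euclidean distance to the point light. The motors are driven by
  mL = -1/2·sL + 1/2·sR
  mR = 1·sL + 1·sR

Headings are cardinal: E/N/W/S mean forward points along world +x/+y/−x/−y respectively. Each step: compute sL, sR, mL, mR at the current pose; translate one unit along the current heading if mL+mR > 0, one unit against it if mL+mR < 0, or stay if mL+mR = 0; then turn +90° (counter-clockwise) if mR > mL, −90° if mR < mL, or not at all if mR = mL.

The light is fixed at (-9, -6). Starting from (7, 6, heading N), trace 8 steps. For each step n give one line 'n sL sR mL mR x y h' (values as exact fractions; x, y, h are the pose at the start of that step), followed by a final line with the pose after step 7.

0 200/421 200/549 -12800/231129 194000/231129 7 6 N
1 20/29 100/197 -520/5713 6840/5713 7 7 W
2 200/389 200/269 12000/104641 131600/104641 6 7 S
3 5/13 25/53 30/689 590/689 6 6 E
4 200/421 200/549 -12800/231129 194000/231129 7 6 N
5 20/29 100/197 -520/5713 6840/5713 7 7 W
6 200/389 200/269 12000/104641 131600/104641 6 7 S
7 5/13 25/53 30/689 590/689 6 6 E
final 7 6 N

n=0: pose=(7,6,N); sL=200/421, sR=200/549; mL=-12800/231129, mR=194000/231129; mL+mR=60400/77043 → advance +1; mR−mL=206800/231129 → turn +1·90°
n=1: pose=(7,7,W); sL=20/29, sR=100/197; mL=-520/5713, mR=6840/5713; mL+mR=6320/5713 → advance +1; mR−mL=7360/5713 → turn +1·90°
n=2: pose=(6,7,S); sL=200/389, sR=200/269; mL=12000/104641, mR=131600/104641; mL+mR=143600/104641 → advance +1; mR−mL=119600/104641 → turn +1·90°
n=3: pose=(6,6,E); sL=5/13, sR=25/53; mL=30/689, mR=590/689; mL+mR=620/689 → advance +1; mR−mL=560/689 → turn +1·90°
n=4: pose=(7,6,N); sL=200/421, sR=200/549; mL=-12800/231129, mR=194000/231129; mL+mR=60400/77043 → advance +1; mR−mL=206800/231129 → turn +1·90°
n=5: pose=(7,7,W); sL=20/29, sR=100/197; mL=-520/5713, mR=6840/5713; mL+mR=6320/5713 → advance +1; mR−mL=7360/5713 → turn +1·90°
n=6: pose=(6,7,S); sL=200/389, sR=200/269; mL=12000/104641, mR=131600/104641; mL+mR=143600/104641 → advance +1; mR−mL=119600/104641 → turn +1·90°
n=7: pose=(6,6,E); sL=5/13, sR=25/53; mL=30/689, mR=590/689; mL+mR=620/689 → advance +1; mR−mL=560/689 → turn +1·90°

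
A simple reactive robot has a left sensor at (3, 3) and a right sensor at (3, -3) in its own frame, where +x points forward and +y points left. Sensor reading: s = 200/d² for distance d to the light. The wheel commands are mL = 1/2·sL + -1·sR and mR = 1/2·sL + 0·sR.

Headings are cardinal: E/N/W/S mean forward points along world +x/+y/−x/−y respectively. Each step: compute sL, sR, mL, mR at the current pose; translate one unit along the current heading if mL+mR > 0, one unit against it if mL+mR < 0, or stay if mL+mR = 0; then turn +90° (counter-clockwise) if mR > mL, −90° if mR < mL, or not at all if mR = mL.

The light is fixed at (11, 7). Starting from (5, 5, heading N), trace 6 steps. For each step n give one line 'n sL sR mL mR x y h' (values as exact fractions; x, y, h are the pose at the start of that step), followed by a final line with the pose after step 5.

n=0: pose=(5,5,N); sL=100/41, sR=20; mL=-770/41, mR=50/41; mL+mR=-720/41 → advance -1; mR−mL=20 → turn +1·90°
n=1: pose=(5,4,W); sL=200/117, sR=200/81; mL=-1700/1053, mR=100/117; mL+mR=-800/1053 → advance -1; mR−mL=200/81 → turn +1·90°
n=2: pose=(6,4,S); sL=5, sR=2; mL=1/2, mR=5/2; mL+mR=3 → advance +1; mR−mL=2 → turn +1·90°
n=3: pose=(6,3,E); sL=40, sR=200/53; mL=860/53, mR=20; mL+mR=1920/53 → advance +1; mR−mL=200/53 → turn +1·90°
n=4: pose=(7,3,N); sL=4, sR=100; mL=-98, mR=2; mL+mR=-96 → advance -1; mR−mL=100 → turn +1·90°
n=5: pose=(7,2,W); sL=200/113, sR=200/53; mL=-17300/5989, mR=100/113; mL+mR=-12000/5989 → advance -1; mR−mL=200/53 → turn +1·90°

0 100/41 20 -770/41 50/41 5 5 N
1 200/117 200/81 -1700/1053 100/117 5 4 W
2 5 2 1/2 5/2 6 4 S
3 40 200/53 860/53 20 6 3 E
4 4 100 -98 2 7 3 N
5 200/113 200/53 -17300/5989 100/113 7 2 W
final 8 2 S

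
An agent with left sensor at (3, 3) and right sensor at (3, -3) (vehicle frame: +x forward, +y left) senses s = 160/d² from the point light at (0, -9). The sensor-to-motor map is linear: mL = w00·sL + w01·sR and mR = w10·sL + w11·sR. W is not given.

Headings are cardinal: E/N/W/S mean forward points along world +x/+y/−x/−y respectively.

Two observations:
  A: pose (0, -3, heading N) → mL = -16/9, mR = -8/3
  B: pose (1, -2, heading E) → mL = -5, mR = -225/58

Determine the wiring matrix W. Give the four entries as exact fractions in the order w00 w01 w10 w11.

obs A: pose=(0,-3,N) → sL=16/9, sR=16/9, mL=-16/9, mR=-8/3
obs B: pose=(1,-2,E) → sL=40/29, sR=5, mL=-5, mR=-225/58
sensor matrix S = [[16/9, 16/9], [40/29, 5]]; det S = 560/87
solve [mL_A; mL_B] = S·[w00; w01] and [mR_A; mR_B] = S·[w10; w11]:
  w00 = 0, w01 = -1, w10 = -1, w11 = -1/2

0 -1 -1 -1/2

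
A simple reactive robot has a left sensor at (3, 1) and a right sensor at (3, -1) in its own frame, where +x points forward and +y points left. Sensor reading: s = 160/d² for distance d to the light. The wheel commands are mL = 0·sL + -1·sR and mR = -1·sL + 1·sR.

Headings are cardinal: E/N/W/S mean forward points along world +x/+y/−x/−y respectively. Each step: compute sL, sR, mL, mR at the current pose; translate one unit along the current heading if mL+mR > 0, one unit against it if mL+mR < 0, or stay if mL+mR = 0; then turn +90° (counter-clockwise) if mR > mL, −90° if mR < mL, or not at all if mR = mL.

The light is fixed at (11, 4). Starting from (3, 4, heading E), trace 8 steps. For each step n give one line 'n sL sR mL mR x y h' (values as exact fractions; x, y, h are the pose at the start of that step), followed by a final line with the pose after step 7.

0 80/13 80/13 -80/13 0 3 4 E
1 160/109 160/73 -160/73 5760/7957 2 4 N
2 40/37 10/9 -10/9 10/333 2 3 W
3 32/13 160/97 -160/97 -1024/1261 3 3 S
4 80/13 80/13 -80/13 0 3 4 E
5 160/109 160/73 -160/73 5760/7957 2 4 N
6 40/37 10/9 -10/9 10/333 2 3 W
7 32/13 160/97 -160/97 -1024/1261 3 3 S
final 3 4 E

n=0: pose=(3,4,E); sL=80/13, sR=80/13; mL=-80/13, mR=0; mL+mR=-80/13 → advance -1; mR−mL=80/13 → turn +1·90°
n=1: pose=(2,4,N); sL=160/109, sR=160/73; mL=-160/73, mR=5760/7957; mL+mR=-160/109 → advance -1; mR−mL=23200/7957 → turn +1·90°
n=2: pose=(2,3,W); sL=40/37, sR=10/9; mL=-10/9, mR=10/333; mL+mR=-40/37 → advance -1; mR−mL=380/333 → turn +1·90°
n=3: pose=(3,3,S); sL=32/13, sR=160/97; mL=-160/97, mR=-1024/1261; mL+mR=-32/13 → advance -1; mR−mL=1056/1261 → turn +1·90°
n=4: pose=(3,4,E); sL=80/13, sR=80/13; mL=-80/13, mR=0; mL+mR=-80/13 → advance -1; mR−mL=80/13 → turn +1·90°
n=5: pose=(2,4,N); sL=160/109, sR=160/73; mL=-160/73, mR=5760/7957; mL+mR=-160/109 → advance -1; mR−mL=23200/7957 → turn +1·90°
n=6: pose=(2,3,W); sL=40/37, sR=10/9; mL=-10/9, mR=10/333; mL+mR=-40/37 → advance -1; mR−mL=380/333 → turn +1·90°
n=7: pose=(3,3,S); sL=32/13, sR=160/97; mL=-160/97, mR=-1024/1261; mL+mR=-32/13 → advance -1; mR−mL=1056/1261 → turn +1·90°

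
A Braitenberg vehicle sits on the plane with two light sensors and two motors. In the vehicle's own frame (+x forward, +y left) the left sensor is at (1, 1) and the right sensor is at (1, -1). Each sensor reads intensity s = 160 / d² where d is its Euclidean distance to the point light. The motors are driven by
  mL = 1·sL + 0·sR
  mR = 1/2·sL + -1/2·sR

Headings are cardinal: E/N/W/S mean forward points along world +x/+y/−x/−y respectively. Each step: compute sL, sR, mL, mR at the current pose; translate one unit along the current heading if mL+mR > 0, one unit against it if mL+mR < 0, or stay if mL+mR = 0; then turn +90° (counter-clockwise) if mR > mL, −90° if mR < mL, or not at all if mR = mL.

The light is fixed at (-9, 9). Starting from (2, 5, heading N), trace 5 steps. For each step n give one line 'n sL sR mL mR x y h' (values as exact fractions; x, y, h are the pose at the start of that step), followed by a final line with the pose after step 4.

n=0: pose=(2,5,N); sL=160/109, sR=160/153; mL=160/109, mR=3520/16677; mL+mR=28000/16677 → advance +1; mR−mL=-20960/16677 → turn -1·90°
n=1: pose=(2,6,E); sL=40/37, sR=1; mL=40/37, mR=3/74; mL+mR=83/74 → advance +1; mR−mL=-77/74 → turn -1·90°
n=2: pose=(3,6,S); sL=32/37, sR=160/137; mL=32/37, mR=-768/5069; mL+mR=3616/5069 → advance +1; mR−mL=-5152/5069 → turn -1·90°
n=3: pose=(3,5,W); sL=80/73, sR=16/13; mL=80/73, mR=-64/949; mL+mR=976/949 → advance +1; mR−mL=-1104/949 → turn -1·90°
n=4: pose=(2,5,N); sL=160/109, sR=160/153; mL=160/109, mR=3520/16677; mL+mR=28000/16677 → advance +1; mR−mL=-20960/16677 → turn -1·90°

0 160/109 160/153 160/109 3520/16677 2 5 N
1 40/37 1 40/37 3/74 2 6 E
2 32/37 160/137 32/37 -768/5069 3 6 S
3 80/73 16/13 80/73 -64/949 3 5 W
4 160/109 160/153 160/109 3520/16677 2 5 N
final 2 6 E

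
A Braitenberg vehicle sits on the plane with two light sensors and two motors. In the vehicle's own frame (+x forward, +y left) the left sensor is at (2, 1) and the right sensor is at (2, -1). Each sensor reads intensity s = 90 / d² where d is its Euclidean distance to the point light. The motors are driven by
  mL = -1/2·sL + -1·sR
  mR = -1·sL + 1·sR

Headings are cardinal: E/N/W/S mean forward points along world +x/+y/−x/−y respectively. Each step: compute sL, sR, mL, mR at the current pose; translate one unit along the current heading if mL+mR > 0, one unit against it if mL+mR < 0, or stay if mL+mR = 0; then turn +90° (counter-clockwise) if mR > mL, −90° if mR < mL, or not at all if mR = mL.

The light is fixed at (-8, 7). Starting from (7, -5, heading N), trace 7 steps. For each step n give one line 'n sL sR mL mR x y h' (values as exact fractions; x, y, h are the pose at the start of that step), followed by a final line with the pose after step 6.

0 45/148 45/178 -10665/26344 -675/13172 7 -5 N
1 18/73 90/313 -9387/22849 936/22849 7 -6 W
2 45/257 1/5 -739/2570 32/1285 8 -6 S
3 18/89 90/493 -12447/43877 -864/43877 8 -5 E
4 45/148 45/178 -10665/26344 -675/13172 7 -5 N
5 18/73 90/313 -9387/22849 936/22849 7 -6 W
6 45/257 1/5 -739/2570 32/1285 8 -6 S
final 8 -5 E

n=0: pose=(7,-5,N); sL=45/148, sR=45/178; mL=-10665/26344, mR=-675/13172; mL+mR=-135/296 → advance -1; mR−mL=9315/26344 → turn +1·90°
n=1: pose=(7,-6,W); sL=18/73, sR=90/313; mL=-9387/22849, mR=936/22849; mL+mR=-27/73 → advance -1; mR−mL=10323/22849 → turn +1·90°
n=2: pose=(8,-6,S); sL=45/257, sR=1/5; mL=-739/2570, mR=32/1285; mL+mR=-135/514 → advance -1; mR−mL=803/2570 → turn +1·90°
n=3: pose=(8,-5,E); sL=18/89, sR=90/493; mL=-12447/43877, mR=-864/43877; mL+mR=-27/89 → advance -1; mR−mL=11583/43877 → turn +1·90°
n=4: pose=(7,-5,N); sL=45/148, sR=45/178; mL=-10665/26344, mR=-675/13172; mL+mR=-135/296 → advance -1; mR−mL=9315/26344 → turn +1·90°
n=5: pose=(7,-6,W); sL=18/73, sR=90/313; mL=-9387/22849, mR=936/22849; mL+mR=-27/73 → advance -1; mR−mL=10323/22849 → turn +1·90°
n=6: pose=(8,-6,S); sL=45/257, sR=1/5; mL=-739/2570, mR=32/1285; mL+mR=-135/514 → advance -1; mR−mL=803/2570 → turn +1·90°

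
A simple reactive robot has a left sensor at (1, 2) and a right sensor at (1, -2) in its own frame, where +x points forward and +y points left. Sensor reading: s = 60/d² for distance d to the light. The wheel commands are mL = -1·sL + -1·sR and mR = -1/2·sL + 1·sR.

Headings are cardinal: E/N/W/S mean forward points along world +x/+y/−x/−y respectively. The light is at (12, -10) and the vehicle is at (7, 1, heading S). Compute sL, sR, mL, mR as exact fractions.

left sensor world pos  = (9, 0); dL² = 109
right sensor world pos = (5, 0); dR² = 149
sL = 60/109 = 60/109
sR = 60/149 = 60/149
mL = -1·sL + -1·sR = -15480/16241
mR = -1/2·sL + 1·sR = 2070/16241

60/109 60/149 -15480/16241 2070/16241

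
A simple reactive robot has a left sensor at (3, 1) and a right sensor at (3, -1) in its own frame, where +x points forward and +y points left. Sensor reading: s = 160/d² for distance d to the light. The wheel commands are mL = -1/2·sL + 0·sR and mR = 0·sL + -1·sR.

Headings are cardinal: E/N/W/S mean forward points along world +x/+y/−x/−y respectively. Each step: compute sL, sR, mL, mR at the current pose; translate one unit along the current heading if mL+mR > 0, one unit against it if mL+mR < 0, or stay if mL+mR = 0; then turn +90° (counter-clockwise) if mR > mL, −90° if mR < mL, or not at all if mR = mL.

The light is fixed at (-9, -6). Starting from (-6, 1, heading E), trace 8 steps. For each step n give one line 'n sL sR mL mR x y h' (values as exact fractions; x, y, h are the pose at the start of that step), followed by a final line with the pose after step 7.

0 8/5 20/9 -4/5 -20/9 -6 1 E
1 32/5 160/17 -16/5 -160/17 -7 1 S
2 16/5 80/41 -8/5 -80/41 -7 2 W
3 32/25 160/137 -16/25 -160/137 -6 2 N
4 8/5 20/9 -4/5 -20/9 -6 1 E
5 32/5 160/17 -16/5 -160/17 -7 1 S
6 16/5 80/41 -8/5 -80/41 -7 2 W
7 32/25 160/137 -16/25 -160/137 -6 2 N
final -6 1 E

n=0: pose=(-6,1,E); sL=8/5, sR=20/9; mL=-4/5, mR=-20/9; mL+mR=-136/45 → advance -1; mR−mL=-64/45 → turn -1·90°
n=1: pose=(-7,1,S); sL=32/5, sR=160/17; mL=-16/5, mR=-160/17; mL+mR=-1072/85 → advance -1; mR−mL=-528/85 → turn -1·90°
n=2: pose=(-7,2,W); sL=16/5, sR=80/41; mL=-8/5, mR=-80/41; mL+mR=-728/205 → advance -1; mR−mL=-72/205 → turn -1·90°
n=3: pose=(-6,2,N); sL=32/25, sR=160/137; mL=-16/25, mR=-160/137; mL+mR=-6192/3425 → advance -1; mR−mL=-1808/3425 → turn -1·90°
n=4: pose=(-6,1,E); sL=8/5, sR=20/9; mL=-4/5, mR=-20/9; mL+mR=-136/45 → advance -1; mR−mL=-64/45 → turn -1·90°
n=5: pose=(-7,1,S); sL=32/5, sR=160/17; mL=-16/5, mR=-160/17; mL+mR=-1072/85 → advance -1; mR−mL=-528/85 → turn -1·90°
n=6: pose=(-7,2,W); sL=16/5, sR=80/41; mL=-8/5, mR=-80/41; mL+mR=-728/205 → advance -1; mR−mL=-72/205 → turn -1·90°
n=7: pose=(-6,2,N); sL=32/25, sR=160/137; mL=-16/25, mR=-160/137; mL+mR=-6192/3425 → advance -1; mR−mL=-1808/3425 → turn -1·90°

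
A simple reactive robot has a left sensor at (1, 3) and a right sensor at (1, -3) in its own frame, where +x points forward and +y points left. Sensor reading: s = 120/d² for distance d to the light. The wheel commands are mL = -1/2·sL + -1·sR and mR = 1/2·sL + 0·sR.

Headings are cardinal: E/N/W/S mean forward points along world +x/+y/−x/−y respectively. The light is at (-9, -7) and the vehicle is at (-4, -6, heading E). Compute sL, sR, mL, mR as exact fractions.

30/13 3 -54/13 15/13

left sensor world pos  = (-3, -3); dL² = 52
right sensor world pos = (-3, -9); dR² = 40
sL = 120/52 = 30/13
sR = 120/40 = 3
mL = -1/2·sL + -1·sR = -54/13
mR = 1/2·sL + 0·sR = 15/13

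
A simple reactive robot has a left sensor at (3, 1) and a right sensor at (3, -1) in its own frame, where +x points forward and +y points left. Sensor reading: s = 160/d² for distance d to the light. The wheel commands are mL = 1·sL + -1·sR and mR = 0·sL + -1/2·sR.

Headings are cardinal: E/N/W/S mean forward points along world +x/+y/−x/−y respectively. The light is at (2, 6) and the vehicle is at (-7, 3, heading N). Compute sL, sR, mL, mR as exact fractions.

8/5 5/2 -9/10 -5/4

left sensor world pos  = (-8, 6); dL² = 100
right sensor world pos = (-6, 6); dR² = 64
sL = 160/100 = 8/5
sR = 160/64 = 5/2
mL = 1·sL + -1·sR = -9/10
mR = 0·sL + -1/2·sR = -5/4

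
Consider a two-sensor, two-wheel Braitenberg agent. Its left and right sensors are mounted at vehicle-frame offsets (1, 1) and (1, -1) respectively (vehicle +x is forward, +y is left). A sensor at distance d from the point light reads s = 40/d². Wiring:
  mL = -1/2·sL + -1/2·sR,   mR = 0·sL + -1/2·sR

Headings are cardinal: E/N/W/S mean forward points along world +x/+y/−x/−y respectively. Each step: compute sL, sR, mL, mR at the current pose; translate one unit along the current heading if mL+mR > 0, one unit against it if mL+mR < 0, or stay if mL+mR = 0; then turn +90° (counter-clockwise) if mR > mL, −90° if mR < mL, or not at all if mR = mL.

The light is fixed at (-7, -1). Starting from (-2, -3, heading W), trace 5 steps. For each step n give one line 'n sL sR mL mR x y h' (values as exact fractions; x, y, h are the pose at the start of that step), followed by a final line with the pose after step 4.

n=0: pose=(-2,-3,W); sL=8/5, sR=40/17; mL=-168/85, mR=-20/17; mL+mR=-268/85 → advance -1; mR−mL=4/5 → turn +1·90°
n=1: pose=(-1,-3,S); sL=20/29, sR=20/17; mL=-460/493, mR=-10/17; mL+mR=-750/493 → advance -1; mR−mL=10/29 → turn +1·90°
n=2: pose=(-1,-2,E); sL=40/49, sR=40/53; mL=-2040/2597, mR=-20/53; mL+mR=-3020/2597 → advance -1; mR−mL=20/49 → turn +1·90°
n=3: pose=(-2,-2,N); sL=5/2, sR=10/9; mL=-65/36, mR=-5/9; mL+mR=-85/36 → advance -1; mR−mL=5/4 → turn +1·90°
n=4: pose=(-2,-3,W); sL=8/5, sR=40/17; mL=-168/85, mR=-20/17; mL+mR=-268/85 → advance -1; mR−mL=4/5 → turn +1·90°

0 8/5 40/17 -168/85 -20/17 -2 -3 W
1 20/29 20/17 -460/493 -10/17 -1 -3 S
2 40/49 40/53 -2040/2597 -20/53 -1 -2 E
3 5/2 10/9 -65/36 -5/9 -2 -2 N
4 8/5 40/17 -168/85 -20/17 -2 -3 W
final -1 -3 S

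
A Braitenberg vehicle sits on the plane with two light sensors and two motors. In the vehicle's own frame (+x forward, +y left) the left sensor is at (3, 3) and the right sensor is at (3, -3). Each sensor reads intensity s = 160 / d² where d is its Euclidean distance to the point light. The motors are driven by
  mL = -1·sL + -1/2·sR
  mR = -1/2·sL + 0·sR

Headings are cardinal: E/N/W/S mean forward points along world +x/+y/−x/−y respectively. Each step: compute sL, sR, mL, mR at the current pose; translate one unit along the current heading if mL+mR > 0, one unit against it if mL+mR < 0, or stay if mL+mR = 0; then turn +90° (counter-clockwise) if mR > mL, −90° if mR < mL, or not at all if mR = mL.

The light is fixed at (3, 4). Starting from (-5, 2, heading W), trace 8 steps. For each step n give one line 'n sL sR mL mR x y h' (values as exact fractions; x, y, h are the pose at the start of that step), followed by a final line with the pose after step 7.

n=0: pose=(-5,2,W); sL=80/73, sR=80/61; mL=-7800/4453, mR=-40/73; mL+mR=-10240/4453 → advance -1; mR−mL=5360/4453 → turn +1·90°
n=1: pose=(-4,2,S); sL=160/41, sR=32/25; mL=-4656/1025, mR=-80/41; mL+mR=-6656/1025 → advance -1; mR−mL=2656/1025 → turn +1·90°
n=2: pose=(-4,3,E); sL=8, sR=5; mL=-21/2, mR=-4; mL+mR=-29/2 → advance -1; mR−mL=13/2 → turn +1·90°
n=3: pose=(-5,3,N); sL=32/25, sR=160/29; mL=-2928/725, mR=-16/25; mL+mR=-3392/725 → advance -1; mR−mL=2464/725 → turn +1·90°
n=4: pose=(-5,2,W); sL=80/73, sR=80/61; mL=-7800/4453, mR=-40/73; mL+mR=-10240/4453 → advance -1; mR−mL=5360/4453 → turn +1·90°
n=5: pose=(-4,2,S); sL=160/41, sR=32/25; mL=-4656/1025, mR=-80/41; mL+mR=-6656/1025 → advance -1; mR−mL=2656/1025 → turn +1·90°
n=6: pose=(-4,3,E); sL=8, sR=5; mL=-21/2, mR=-4; mL+mR=-29/2 → advance -1; mR−mL=13/2 → turn +1·90°
n=7: pose=(-5,3,N); sL=32/25, sR=160/29; mL=-2928/725, mR=-16/25; mL+mR=-3392/725 → advance -1; mR−mL=2464/725 → turn +1·90°

0 80/73 80/61 -7800/4453 -40/73 -5 2 W
1 160/41 32/25 -4656/1025 -80/41 -4 2 S
2 8 5 -21/2 -4 -4 3 E
3 32/25 160/29 -2928/725 -16/25 -5 3 N
4 80/73 80/61 -7800/4453 -40/73 -5 2 W
5 160/41 32/25 -4656/1025 -80/41 -4 2 S
6 8 5 -21/2 -4 -4 3 E
7 32/25 160/29 -2928/725 -16/25 -5 3 N
final -5 2 W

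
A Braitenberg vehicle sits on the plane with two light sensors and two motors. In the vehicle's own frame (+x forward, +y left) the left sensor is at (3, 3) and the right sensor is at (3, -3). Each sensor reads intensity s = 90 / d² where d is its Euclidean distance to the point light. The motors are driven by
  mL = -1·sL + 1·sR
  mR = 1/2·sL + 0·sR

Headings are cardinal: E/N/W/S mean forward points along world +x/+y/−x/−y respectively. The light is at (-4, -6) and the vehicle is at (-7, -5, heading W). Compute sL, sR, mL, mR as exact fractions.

9/4 45/26 -27/52 9/8

left sensor world pos  = (-10, -8); dL² = 40
right sensor world pos = (-10, -2); dR² = 52
sL = 90/40 = 9/4
sR = 90/52 = 45/26
mL = -1·sL + 1·sR = -27/52
mR = 1/2·sL + 0·sR = 9/8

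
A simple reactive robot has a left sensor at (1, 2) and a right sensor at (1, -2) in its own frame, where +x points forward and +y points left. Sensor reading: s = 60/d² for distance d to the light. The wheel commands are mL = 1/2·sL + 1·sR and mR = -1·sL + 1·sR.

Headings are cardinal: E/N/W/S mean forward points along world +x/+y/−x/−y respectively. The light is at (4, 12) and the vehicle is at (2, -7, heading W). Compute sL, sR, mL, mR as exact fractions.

2/15 30/149 599/2235 152/2235

left sensor world pos  = (1, -9); dL² = 450
right sensor world pos = (1, -5); dR² = 298
sL = 60/450 = 2/15
sR = 60/298 = 30/149
mL = 1/2·sL + 1·sR = 599/2235
mR = -1·sL + 1·sR = 152/2235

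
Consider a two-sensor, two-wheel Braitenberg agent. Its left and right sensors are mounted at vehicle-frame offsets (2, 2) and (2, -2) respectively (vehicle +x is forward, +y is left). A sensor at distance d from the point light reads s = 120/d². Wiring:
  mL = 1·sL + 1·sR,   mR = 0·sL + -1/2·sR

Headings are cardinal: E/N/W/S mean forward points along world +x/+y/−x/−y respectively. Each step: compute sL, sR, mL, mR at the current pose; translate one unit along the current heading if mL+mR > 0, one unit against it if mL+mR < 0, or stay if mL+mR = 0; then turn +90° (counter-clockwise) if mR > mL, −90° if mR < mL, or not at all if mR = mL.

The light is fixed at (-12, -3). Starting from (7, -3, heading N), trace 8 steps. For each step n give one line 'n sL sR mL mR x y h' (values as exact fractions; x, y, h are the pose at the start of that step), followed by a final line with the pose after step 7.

n=0: pose=(7,-3,N); sL=120/293, sR=24/89; mL=17712/26077, mR=-12/89; mL+mR=14196/26077 → advance +1; mR−mL=-21228/26077 → turn -1·90°
n=1: pose=(7,-2,E); sL=4/15, sR=60/221; mL=1784/3315, mR=-30/221; mL+mR=1334/3315 → advance +1; mR−mL=-2234/3315 → turn -1·90°
n=2: pose=(8,-2,S); sL=24/97, sR=24/65; mL=3888/6305, mR=-12/65; mL+mR=2724/6305 → advance +1; mR−mL=-5052/6305 → turn -1·90°
n=3: pose=(8,-3,W); sL=15/41, sR=15/41; mL=30/41, mR=-15/82; mL+mR=45/82 → advance +1; mR−mL=-75/82 → turn -1·90°
n=4: pose=(7,-3,N); sL=120/293, sR=24/89; mL=17712/26077, mR=-12/89; mL+mR=14196/26077 → advance +1; mR−mL=-21228/26077 → turn -1·90°
n=5: pose=(7,-2,E); sL=4/15, sR=60/221; mL=1784/3315, mR=-30/221; mL+mR=1334/3315 → advance +1; mR−mL=-2234/3315 → turn -1·90°
n=6: pose=(8,-2,S); sL=24/97, sR=24/65; mL=3888/6305, mR=-12/65; mL+mR=2724/6305 → advance +1; mR−mL=-5052/6305 → turn -1·90°
n=7: pose=(8,-3,W); sL=15/41, sR=15/41; mL=30/41, mR=-15/82; mL+mR=45/82 → advance +1; mR−mL=-75/82 → turn -1·90°

0 120/293 24/89 17712/26077 -12/89 7 -3 N
1 4/15 60/221 1784/3315 -30/221 7 -2 E
2 24/97 24/65 3888/6305 -12/65 8 -2 S
3 15/41 15/41 30/41 -15/82 8 -3 W
4 120/293 24/89 17712/26077 -12/89 7 -3 N
5 4/15 60/221 1784/3315 -30/221 7 -2 E
6 24/97 24/65 3888/6305 -12/65 8 -2 S
7 15/41 15/41 30/41 -15/82 8 -3 W
final 7 -3 N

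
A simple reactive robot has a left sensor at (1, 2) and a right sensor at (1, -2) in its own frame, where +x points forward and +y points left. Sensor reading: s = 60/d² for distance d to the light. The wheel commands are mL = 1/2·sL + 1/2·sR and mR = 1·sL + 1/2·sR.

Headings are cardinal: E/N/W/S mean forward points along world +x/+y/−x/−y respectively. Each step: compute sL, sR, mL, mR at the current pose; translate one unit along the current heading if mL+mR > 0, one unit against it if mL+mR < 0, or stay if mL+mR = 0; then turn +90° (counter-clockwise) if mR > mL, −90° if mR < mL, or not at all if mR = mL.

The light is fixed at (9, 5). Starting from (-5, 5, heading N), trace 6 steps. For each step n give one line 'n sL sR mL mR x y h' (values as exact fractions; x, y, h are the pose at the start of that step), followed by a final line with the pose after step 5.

n=0: pose=(-5,5,N); sL=60/257, sR=12/29; mL=2412/7453, mR=3282/7453; mL+mR=5694/7453 → advance +1; mR−mL=30/257 → turn +1·90°
n=1: pose=(-5,6,W); sL=30/113, sR=10/39; mL=1150/4407, mR=1735/4407; mL+mR=2885/4407 → advance +1; mR−mL=15/113 → turn +1·90°
n=2: pose=(-6,6,S); sL=60/169, sR=60/289; mL=13740/48841, mR=22410/48841; mL+mR=36150/48841 → advance +1; mR−mL=30/169 → turn +1·90°
n=3: pose=(-6,5,E); sL=3/10, sR=3/10; mL=3/10, mR=9/20; mL+mR=3/4 → advance +1; mR−mL=3/20 → turn +1·90°
n=4: pose=(-5,5,N); sL=60/257, sR=12/29; mL=2412/7453, mR=3282/7453; mL+mR=5694/7453 → advance +1; mR−mL=30/257 → turn +1·90°
n=5: pose=(-5,6,W); sL=30/113, sR=10/39; mL=1150/4407, mR=1735/4407; mL+mR=2885/4407 → advance +1; mR−mL=15/113 → turn +1·90°

0 60/257 12/29 2412/7453 3282/7453 -5 5 N
1 30/113 10/39 1150/4407 1735/4407 -5 6 W
2 60/169 60/289 13740/48841 22410/48841 -6 6 S
3 3/10 3/10 3/10 9/20 -6 5 E
4 60/257 12/29 2412/7453 3282/7453 -5 5 N
5 30/113 10/39 1150/4407 1735/4407 -5 6 W
final -6 6 S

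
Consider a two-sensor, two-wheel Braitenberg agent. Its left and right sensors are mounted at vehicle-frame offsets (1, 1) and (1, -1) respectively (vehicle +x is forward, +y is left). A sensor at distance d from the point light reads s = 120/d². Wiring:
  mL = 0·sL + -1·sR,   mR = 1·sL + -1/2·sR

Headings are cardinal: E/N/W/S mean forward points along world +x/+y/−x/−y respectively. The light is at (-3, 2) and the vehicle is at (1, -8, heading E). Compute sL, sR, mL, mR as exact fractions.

60/53 60/73 -60/73 2790/3869

left sensor world pos  = (2, -7); dL² = 106
right sensor world pos = (2, -9); dR² = 146
sL = 120/106 = 60/53
sR = 120/146 = 60/73
mL = 0·sL + -1·sR = -60/73
mR = 1·sL + -1/2·sR = 2790/3869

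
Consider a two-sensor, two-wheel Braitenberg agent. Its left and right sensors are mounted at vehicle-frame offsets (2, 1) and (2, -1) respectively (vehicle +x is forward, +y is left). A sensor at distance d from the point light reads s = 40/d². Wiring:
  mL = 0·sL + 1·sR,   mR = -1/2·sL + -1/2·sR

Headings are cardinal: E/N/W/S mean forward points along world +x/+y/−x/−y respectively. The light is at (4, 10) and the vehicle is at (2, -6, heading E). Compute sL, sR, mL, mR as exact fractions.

8/45 40/289 40/289 -2056/13005

left sensor world pos  = (4, -5); dL² = 225
right sensor world pos = (4, -7); dR² = 289
sL = 40/225 = 8/45
sR = 40/289 = 40/289
mL = 0·sL + 1·sR = 40/289
mR = -1/2·sL + -1/2·sR = -2056/13005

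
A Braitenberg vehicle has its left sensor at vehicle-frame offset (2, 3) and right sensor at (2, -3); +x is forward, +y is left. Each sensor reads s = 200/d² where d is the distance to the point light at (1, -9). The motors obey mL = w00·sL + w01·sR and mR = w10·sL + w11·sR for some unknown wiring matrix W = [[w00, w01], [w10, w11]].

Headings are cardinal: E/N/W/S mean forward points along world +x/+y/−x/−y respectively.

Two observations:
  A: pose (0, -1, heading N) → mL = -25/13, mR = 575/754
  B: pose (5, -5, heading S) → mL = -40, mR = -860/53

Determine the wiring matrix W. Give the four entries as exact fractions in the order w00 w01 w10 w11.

0 -1 1 -1/2

obs A: pose=(0,-1,N) → sL=50/29, sR=25/13, mL=-25/13, mR=575/754
obs B: pose=(5,-5,S) → sL=200/53, sR=40, mL=-40, mR=-860/53
sensor matrix S = [[50/29, 25/13], [200/53, 40]]; det S = 1233000/19981
solve [mL_A; mL_B] = S·[w00; w01] and [mR_A; mR_B] = S·[w10; w11]:
  w00 = 0, w01 = -1, w10 = 1, w11 = -1/2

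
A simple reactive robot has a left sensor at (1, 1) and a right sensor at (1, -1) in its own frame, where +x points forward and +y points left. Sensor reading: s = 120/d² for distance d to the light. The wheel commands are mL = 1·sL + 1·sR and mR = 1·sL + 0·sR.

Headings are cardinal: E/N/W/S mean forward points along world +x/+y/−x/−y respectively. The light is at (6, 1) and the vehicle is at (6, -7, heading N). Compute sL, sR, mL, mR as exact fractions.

left sensor world pos  = (5, -6); dL² = 50
right sensor world pos = (7, -6); dR² = 50
sL = 120/50 = 12/5
sR = 120/50 = 12/5
mL = 1·sL + 1·sR = 24/5
mR = 1·sL + 0·sR = 12/5

12/5 12/5 24/5 12/5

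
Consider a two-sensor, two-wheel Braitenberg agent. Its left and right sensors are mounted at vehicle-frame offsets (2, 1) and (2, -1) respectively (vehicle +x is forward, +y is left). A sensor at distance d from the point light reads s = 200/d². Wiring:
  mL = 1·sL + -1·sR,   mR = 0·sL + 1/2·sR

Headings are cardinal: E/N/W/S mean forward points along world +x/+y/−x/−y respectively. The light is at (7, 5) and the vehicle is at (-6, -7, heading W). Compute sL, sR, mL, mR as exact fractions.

100/197 100/173 -2400/34081 50/173

left sensor world pos  = (-8, -8); dL² = 394
right sensor world pos = (-8, -6); dR² = 346
sL = 200/394 = 100/197
sR = 200/346 = 100/173
mL = 1·sL + -1·sR = -2400/34081
mR = 0·sL + 1/2·sR = 50/173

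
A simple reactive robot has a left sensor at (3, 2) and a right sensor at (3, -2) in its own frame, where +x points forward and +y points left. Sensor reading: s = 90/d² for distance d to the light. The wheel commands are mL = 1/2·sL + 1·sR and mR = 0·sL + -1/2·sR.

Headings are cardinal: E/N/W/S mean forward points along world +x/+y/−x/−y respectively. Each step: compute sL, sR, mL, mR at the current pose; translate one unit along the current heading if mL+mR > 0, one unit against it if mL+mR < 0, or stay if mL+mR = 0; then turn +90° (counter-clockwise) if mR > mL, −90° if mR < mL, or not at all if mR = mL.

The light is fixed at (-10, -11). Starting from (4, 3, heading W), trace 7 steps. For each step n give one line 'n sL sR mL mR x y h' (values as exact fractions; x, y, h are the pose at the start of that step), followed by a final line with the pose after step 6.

0 18/53 90/377 8163/19981 -45/377 4 3 W
1 9/41 45/257 6003/21074 -45/514 3 3 N
2 18/109 18/85 2727/9265 -9/85 3 4 E
3 9/40 5/16 17/40 -5/32 4 4 S
4 18/53 90/377 8163/19981 -45/377 4 3 W
5 9/41 45/257 6003/21074 -45/514 3 3 N
6 18/109 18/85 2727/9265 -9/85 3 4 E
final 4 4 S

n=0: pose=(4,3,W); sL=18/53, sR=90/377; mL=8163/19981, mR=-45/377; mL+mR=5778/19981 → advance +1; mR−mL=-10548/19981 → turn -1·90°
n=1: pose=(3,3,N); sL=9/41, sR=45/257; mL=6003/21074, mR=-45/514; mL+mR=2079/10537 → advance +1; mR−mL=-3924/10537 → turn -1·90°
n=2: pose=(3,4,E); sL=18/109, sR=18/85; mL=2727/9265, mR=-9/85; mL+mR=1746/9265 → advance +1; mR−mL=-3708/9265 → turn -1·90°
n=3: pose=(4,4,S); sL=9/40, sR=5/16; mL=17/40, mR=-5/32; mL+mR=43/160 → advance +1; mR−mL=-93/160 → turn -1·90°
n=4: pose=(4,3,W); sL=18/53, sR=90/377; mL=8163/19981, mR=-45/377; mL+mR=5778/19981 → advance +1; mR−mL=-10548/19981 → turn -1·90°
n=5: pose=(3,3,N); sL=9/41, sR=45/257; mL=6003/21074, mR=-45/514; mL+mR=2079/10537 → advance +1; mR−mL=-3924/10537 → turn -1·90°
n=6: pose=(3,4,E); sL=18/109, sR=18/85; mL=2727/9265, mR=-9/85; mL+mR=1746/9265 → advance +1; mR−mL=-3708/9265 → turn -1·90°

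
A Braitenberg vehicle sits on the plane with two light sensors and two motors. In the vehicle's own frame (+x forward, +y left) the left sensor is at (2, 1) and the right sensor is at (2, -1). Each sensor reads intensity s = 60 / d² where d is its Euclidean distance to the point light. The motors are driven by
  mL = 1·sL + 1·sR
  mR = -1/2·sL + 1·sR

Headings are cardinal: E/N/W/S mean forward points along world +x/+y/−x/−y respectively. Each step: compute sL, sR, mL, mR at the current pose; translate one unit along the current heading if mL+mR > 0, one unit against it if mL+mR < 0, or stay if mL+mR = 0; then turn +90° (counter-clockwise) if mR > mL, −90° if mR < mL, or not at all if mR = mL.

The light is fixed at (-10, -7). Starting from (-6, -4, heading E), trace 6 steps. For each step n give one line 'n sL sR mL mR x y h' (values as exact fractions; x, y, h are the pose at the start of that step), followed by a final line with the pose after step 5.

n=0: pose=(-6,-4,E); sL=15/13, sR=3/2; mL=69/26, mR=12/13; mL+mR=93/26 → advance +1; mR−mL=-45/26 → turn -1·90°
n=1: pose=(-5,-4,S); sL=60/37, sR=60/17; mL=3240/629, mR=1710/629; mL+mR=4950/629 → advance +1; mR−mL=-90/37 → turn -1·90°
n=2: pose=(-5,-5,W); sL=6, sR=10/3; mL=28/3, mR=1/3; mL+mR=29/3 → advance +1; mR−mL=-9 → turn -1·90°
n=3: pose=(-6,-5,N); sL=12/5, sR=60/41; mL=792/205, mR=54/205; mL+mR=846/205 → advance +1; mR−mL=-18/5 → turn -1·90°
n=4: pose=(-6,-4,E); sL=15/13, sR=3/2; mL=69/26, mR=12/13; mL+mR=93/26 → advance +1; mR−mL=-45/26 → turn -1·90°
n=5: pose=(-5,-4,S); sL=60/37, sR=60/17; mL=3240/629, mR=1710/629; mL+mR=4950/629 → advance +1; mR−mL=-90/37 → turn -1·90°

0 15/13 3/2 69/26 12/13 -6 -4 E
1 60/37 60/17 3240/629 1710/629 -5 -4 S
2 6 10/3 28/3 1/3 -5 -5 W
3 12/5 60/41 792/205 54/205 -6 -5 N
4 15/13 3/2 69/26 12/13 -6 -4 E
5 60/37 60/17 3240/629 1710/629 -5 -4 S
final -5 -5 W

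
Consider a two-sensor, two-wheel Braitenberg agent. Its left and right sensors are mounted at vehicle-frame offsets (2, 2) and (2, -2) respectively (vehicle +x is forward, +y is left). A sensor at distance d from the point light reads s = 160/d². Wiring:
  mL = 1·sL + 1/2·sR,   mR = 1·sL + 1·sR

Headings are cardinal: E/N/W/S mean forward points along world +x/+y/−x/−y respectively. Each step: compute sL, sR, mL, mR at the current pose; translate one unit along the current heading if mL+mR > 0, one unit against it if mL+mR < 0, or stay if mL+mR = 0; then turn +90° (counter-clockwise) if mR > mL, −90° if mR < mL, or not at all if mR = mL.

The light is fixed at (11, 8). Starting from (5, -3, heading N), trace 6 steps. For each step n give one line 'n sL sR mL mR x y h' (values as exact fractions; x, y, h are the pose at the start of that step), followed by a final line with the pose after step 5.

0 32/29 160/97 5424/2813 7744/2813 5 -3 N
1 10/13 5/4 145/104 105/52 5 -2 W
2 160/169 32/45 9904/7605 12608/7605 4 -2 S
3 80/53 80/97 9880/5141 12000/5141 4 -3 E
4 32/29 160/97 5424/2813 7744/2813 5 -3 N
5 10/13 5/4 145/104 105/52 5 -2 W
final 4 -2 S

n=0: pose=(5,-3,N); sL=32/29, sR=160/97; mL=5424/2813, mR=7744/2813; mL+mR=13168/2813 → advance +1; mR−mL=80/97 → turn +1·90°
n=1: pose=(5,-2,W); sL=10/13, sR=5/4; mL=145/104, mR=105/52; mL+mR=355/104 → advance +1; mR−mL=5/8 → turn +1·90°
n=2: pose=(4,-2,S); sL=160/169, sR=32/45; mL=9904/7605, mR=12608/7605; mL+mR=7504/2535 → advance +1; mR−mL=16/45 → turn +1·90°
n=3: pose=(4,-3,E); sL=80/53, sR=80/97; mL=9880/5141, mR=12000/5141; mL+mR=21880/5141 → advance +1; mR−mL=40/97 → turn +1·90°
n=4: pose=(5,-3,N); sL=32/29, sR=160/97; mL=5424/2813, mR=7744/2813; mL+mR=13168/2813 → advance +1; mR−mL=80/97 → turn +1·90°
n=5: pose=(5,-2,W); sL=10/13, sR=5/4; mL=145/104, mR=105/52; mL+mR=355/104 → advance +1; mR−mL=5/8 → turn +1·90°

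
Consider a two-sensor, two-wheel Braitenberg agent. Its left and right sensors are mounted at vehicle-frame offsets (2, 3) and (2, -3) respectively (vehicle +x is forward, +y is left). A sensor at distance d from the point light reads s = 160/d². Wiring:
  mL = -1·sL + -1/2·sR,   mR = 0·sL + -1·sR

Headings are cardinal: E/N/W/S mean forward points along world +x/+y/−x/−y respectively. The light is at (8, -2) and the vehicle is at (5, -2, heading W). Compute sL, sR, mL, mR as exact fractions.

80/17 80/17 -120/17 -80/17

left sensor world pos  = (3, -5); dL² = 34
right sensor world pos = (3, 1); dR² = 34
sL = 160/34 = 80/17
sR = 160/34 = 80/17
mL = -1·sL + -1/2·sR = -120/17
mR = 0·sL + -1·sR = -80/17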